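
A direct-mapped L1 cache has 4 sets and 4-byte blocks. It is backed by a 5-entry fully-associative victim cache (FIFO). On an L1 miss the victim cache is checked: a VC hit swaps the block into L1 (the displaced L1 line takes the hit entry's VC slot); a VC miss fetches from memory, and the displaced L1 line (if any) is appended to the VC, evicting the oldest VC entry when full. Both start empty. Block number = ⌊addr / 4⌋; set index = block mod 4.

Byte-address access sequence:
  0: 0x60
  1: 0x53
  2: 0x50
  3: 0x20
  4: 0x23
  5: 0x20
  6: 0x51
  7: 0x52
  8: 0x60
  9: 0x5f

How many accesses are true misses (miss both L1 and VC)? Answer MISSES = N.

#0 0x60→b24/s0 MISS; vc=[]
#1 0x53→b20/s0 MISS; vc=[24]
#2 0x50→b20/s0 L1-HIT; vc=[24]
#3 0x20→b8/s0 MISS; vc=[24,20]
#4 0x23→b8/s0 L1-HIT; vc=[24,20]
#5 0x20→b8/s0 L1-HIT; vc=[24,20]
#6 0x51→b20/s0 VC-HIT; vc=[24,8]
#7 0x52→b20/s0 L1-HIT; vc=[24,8]
#8 0x60→b24/s0 VC-HIT; vc=[20,8]
#9 0x5f→b23/s3 MISS; vc=[20,8]

MISSES = 4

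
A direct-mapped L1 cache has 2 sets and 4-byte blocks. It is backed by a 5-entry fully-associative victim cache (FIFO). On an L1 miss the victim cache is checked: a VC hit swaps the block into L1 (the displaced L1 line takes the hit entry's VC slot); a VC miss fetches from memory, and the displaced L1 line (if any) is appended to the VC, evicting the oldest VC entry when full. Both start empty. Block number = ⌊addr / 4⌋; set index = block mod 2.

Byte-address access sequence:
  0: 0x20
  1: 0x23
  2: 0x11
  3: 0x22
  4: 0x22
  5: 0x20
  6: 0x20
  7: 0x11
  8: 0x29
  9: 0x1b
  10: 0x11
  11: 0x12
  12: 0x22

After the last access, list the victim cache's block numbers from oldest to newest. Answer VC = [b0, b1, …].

VC = [4, 6, 10]

  [0] addr=0x20 blk=8 s=0: MISS | VC []
  [1] addr=0x23 blk=8 s=0: L1-HIT | VC []
  [2] addr=0x11 blk=4 s=0: MISS | VC [8]
  [3] addr=0x22 blk=8 s=0: VC-HIT | VC [4]
  [4] addr=0x22 blk=8 s=0: L1-HIT | VC [4]
  [5] addr=0x20 blk=8 s=0: L1-HIT | VC [4]
  [6] addr=0x20 blk=8 s=0: L1-HIT | VC [4]
  [7] addr=0x11 blk=4 s=0: VC-HIT | VC [8]
  [8] addr=0x29 blk=10 s=0: MISS | VC [8, 4]
  [9] addr=0x1b blk=6 s=0: MISS | VC [8, 4, 10]
  [10] addr=0x11 blk=4 s=0: VC-HIT | VC [8, 6, 10]
  [11] addr=0x12 blk=4 s=0: L1-HIT | VC [8, 6, 10]
  [12] addr=0x22 blk=8 s=0: VC-HIT | VC [4, 6, 10]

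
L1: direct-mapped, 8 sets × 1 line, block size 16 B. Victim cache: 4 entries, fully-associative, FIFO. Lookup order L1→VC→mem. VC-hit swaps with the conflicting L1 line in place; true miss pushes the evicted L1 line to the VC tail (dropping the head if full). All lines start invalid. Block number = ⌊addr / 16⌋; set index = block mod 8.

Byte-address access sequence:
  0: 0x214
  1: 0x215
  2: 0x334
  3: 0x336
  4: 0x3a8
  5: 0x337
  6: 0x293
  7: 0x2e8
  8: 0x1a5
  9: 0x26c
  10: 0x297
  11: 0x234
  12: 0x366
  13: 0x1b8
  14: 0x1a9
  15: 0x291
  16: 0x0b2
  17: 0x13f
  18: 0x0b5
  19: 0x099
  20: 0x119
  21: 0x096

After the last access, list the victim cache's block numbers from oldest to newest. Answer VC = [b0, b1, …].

VC = [27, 19, 41, 17]

#0 0x214→b33/s1 MISS; vc=[]
#1 0x215→b33/s1 L1-HIT; vc=[]
#2 0x334→b51/s3 MISS; vc=[]
#3 0x336→b51/s3 L1-HIT; vc=[]
#4 0x3a8→b58/s2 MISS; vc=[]
#5 0x337→b51/s3 L1-HIT; vc=[]
#6 0x293→b41/s1 MISS; vc=[33]
#7 0x2e8→b46/s6 MISS; vc=[33]
#8 0x1a5→b26/s2 MISS; vc=[33,58]
#9 0x26c→b38/s6 MISS; vc=[33,58,46]
#10 0x297→b41/s1 L1-HIT; vc=[33,58,46]
#11 0x234→b35/s3 MISS; vc=[33,58,46,51]
#12 0x366→b54/s6 MISS; vc=[58,46,51,38]
#13 0x1b8→b27/s3 MISS; vc=[46,51,38,35]
#14 0x1a9→b26/s2 L1-HIT; vc=[46,51,38,35]
#15 0x291→b41/s1 L1-HIT; vc=[46,51,38,35]
#16 0xb2→b11/s3 MISS; vc=[51,38,35,27]
#17 0x13f→b19/s3 MISS; vc=[38,35,27,11]
#18 0xb5→b11/s3 VC-HIT; vc=[38,35,27,19]
#19 0x99→b9/s1 MISS; vc=[35,27,19,41]
#20 0x119→b17/s1 MISS; vc=[27,19,41,9]
#21 0x96→b9/s1 VC-HIT; vc=[27,19,41,17]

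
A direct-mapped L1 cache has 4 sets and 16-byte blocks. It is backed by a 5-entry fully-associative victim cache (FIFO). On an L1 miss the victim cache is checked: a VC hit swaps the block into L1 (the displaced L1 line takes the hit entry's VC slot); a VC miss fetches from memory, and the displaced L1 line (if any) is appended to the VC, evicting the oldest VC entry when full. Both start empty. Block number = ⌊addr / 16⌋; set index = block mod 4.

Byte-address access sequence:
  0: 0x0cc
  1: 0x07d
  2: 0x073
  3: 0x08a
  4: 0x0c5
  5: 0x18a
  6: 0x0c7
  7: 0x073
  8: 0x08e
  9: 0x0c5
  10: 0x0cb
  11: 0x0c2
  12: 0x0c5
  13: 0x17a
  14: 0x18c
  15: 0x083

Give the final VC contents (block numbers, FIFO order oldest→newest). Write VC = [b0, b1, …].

0: 0xcc (blk 12, set 0) → MISS  vc=[]
1: 0x7d (blk 7, set 3) → MISS  vc=[]
2: 0x73 (blk 7, set 3) → L1-HIT  vc=[]
3: 0x8a (blk 8, set 0) → MISS  vc=[12]
4: 0xc5 (blk 12, set 0) → VC-HIT  vc=[8]
5: 0x18a (blk 24, set 0) → MISS  vc=[8, 12]
6: 0xc7 (blk 12, set 0) → VC-HIT  vc=[8, 24]
7: 0x73 (blk 7, set 3) → L1-HIT  vc=[8, 24]
8: 0x8e (blk 8, set 0) → VC-HIT  vc=[12, 24]
9: 0xc5 (blk 12, set 0) → VC-HIT  vc=[8, 24]
10: 0xcb (blk 12, set 0) → L1-HIT  vc=[8, 24]
11: 0xc2 (blk 12, set 0) → L1-HIT  vc=[8, 24]
12: 0xc5 (blk 12, set 0) → L1-HIT  vc=[8, 24]
13: 0x17a (blk 23, set 3) → MISS  vc=[8, 24, 7]
14: 0x18c (blk 24, set 0) → VC-HIT  vc=[8, 12, 7]
15: 0x83 (blk 8, set 0) → VC-HIT  vc=[24, 12, 7]

VC = [24, 12, 7]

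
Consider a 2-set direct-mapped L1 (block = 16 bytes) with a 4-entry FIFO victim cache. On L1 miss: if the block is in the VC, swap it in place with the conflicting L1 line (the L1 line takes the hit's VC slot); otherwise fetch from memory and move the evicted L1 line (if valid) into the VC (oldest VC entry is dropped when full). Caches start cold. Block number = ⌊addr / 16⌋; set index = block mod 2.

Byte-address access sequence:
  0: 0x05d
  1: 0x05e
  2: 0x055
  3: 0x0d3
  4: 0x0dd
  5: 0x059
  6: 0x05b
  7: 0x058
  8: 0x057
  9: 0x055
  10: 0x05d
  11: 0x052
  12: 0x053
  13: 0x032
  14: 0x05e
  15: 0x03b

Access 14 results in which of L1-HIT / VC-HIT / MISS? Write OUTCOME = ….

  [0] addr=0x5d blk=5 s=1: MISS | VC []
  [1] addr=0x5e blk=5 s=1: L1-HIT | VC []
  [2] addr=0x55 blk=5 s=1: L1-HIT | VC []
  [3] addr=0xd3 blk=13 s=1: MISS | VC [5]
  [4] addr=0xdd blk=13 s=1: L1-HIT | VC [5]
  [5] addr=0x59 blk=5 s=1: VC-HIT | VC [13]
  [6] addr=0x5b blk=5 s=1: L1-HIT | VC [13]
  [7] addr=0x58 blk=5 s=1: L1-HIT | VC [13]
  [8] addr=0x57 blk=5 s=1: L1-HIT | VC [13]
  [9] addr=0x55 blk=5 s=1: L1-HIT | VC [13]
  [10] addr=0x5d blk=5 s=1: L1-HIT | VC [13]
  [11] addr=0x52 blk=5 s=1: L1-HIT | VC [13]
  [12] addr=0x53 blk=5 s=1: L1-HIT | VC [13]
  [13] addr=0x32 blk=3 s=1: MISS | VC [13, 5]
  [14] addr=0x5e blk=5 s=1: VC-HIT | VC [13, 3]
  [15] addr=0x3b blk=3 s=1: VC-HIT | VC [13, 5]

OUTCOME = VC-HIT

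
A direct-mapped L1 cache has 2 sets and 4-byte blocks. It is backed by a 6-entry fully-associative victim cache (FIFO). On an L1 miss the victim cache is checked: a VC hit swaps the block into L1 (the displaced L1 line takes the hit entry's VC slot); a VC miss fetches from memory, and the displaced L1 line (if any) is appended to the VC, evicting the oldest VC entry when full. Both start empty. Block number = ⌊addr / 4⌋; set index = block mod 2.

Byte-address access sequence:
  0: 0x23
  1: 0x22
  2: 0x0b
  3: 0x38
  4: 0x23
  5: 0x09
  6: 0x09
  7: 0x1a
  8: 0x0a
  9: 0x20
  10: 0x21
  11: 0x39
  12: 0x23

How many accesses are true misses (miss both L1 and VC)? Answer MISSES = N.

MISSES = 4

#0 0x23→b8/s0 MISS; vc=[]
#1 0x22→b8/s0 L1-HIT; vc=[]
#2 0xb→b2/s0 MISS; vc=[8]
#3 0x38→b14/s0 MISS; vc=[8,2]
#4 0x23→b8/s0 VC-HIT; vc=[14,2]
#5 0x9→b2/s0 VC-HIT; vc=[14,8]
#6 0x9→b2/s0 L1-HIT; vc=[14,8]
#7 0x1a→b6/s0 MISS; vc=[14,8,2]
#8 0xa→b2/s0 VC-HIT; vc=[14,8,6]
#9 0x20→b8/s0 VC-HIT; vc=[14,2,6]
#10 0x21→b8/s0 L1-HIT; vc=[14,2,6]
#11 0x39→b14/s0 VC-HIT; vc=[8,2,6]
#12 0x23→b8/s0 VC-HIT; vc=[14,2,6]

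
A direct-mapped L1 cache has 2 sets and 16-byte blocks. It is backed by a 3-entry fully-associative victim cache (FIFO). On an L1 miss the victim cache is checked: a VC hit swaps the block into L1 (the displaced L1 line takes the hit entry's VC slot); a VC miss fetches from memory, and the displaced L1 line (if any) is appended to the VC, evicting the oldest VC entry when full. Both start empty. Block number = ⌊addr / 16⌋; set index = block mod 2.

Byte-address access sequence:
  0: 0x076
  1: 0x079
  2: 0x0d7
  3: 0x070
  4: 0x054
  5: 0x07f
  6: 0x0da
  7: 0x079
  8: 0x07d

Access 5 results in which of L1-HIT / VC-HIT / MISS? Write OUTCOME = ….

0: 0x76 (blk 7, set 1) → MISS  vc=[]
1: 0x79 (blk 7, set 1) → L1-HIT  vc=[]
2: 0xd7 (blk 13, set 1) → MISS  vc=[7]
3: 0x70 (blk 7, set 1) → VC-HIT  vc=[13]
4: 0x54 (blk 5, set 1) → MISS  vc=[13, 7]
5: 0x7f (blk 7, set 1) → VC-HIT  vc=[13, 5]
6: 0xda (blk 13, set 1) → VC-HIT  vc=[7, 5]
7: 0x79 (blk 7, set 1) → VC-HIT  vc=[13, 5]
8: 0x7d (blk 7, set 1) → L1-HIT  vc=[13, 5]

OUTCOME = VC-HIT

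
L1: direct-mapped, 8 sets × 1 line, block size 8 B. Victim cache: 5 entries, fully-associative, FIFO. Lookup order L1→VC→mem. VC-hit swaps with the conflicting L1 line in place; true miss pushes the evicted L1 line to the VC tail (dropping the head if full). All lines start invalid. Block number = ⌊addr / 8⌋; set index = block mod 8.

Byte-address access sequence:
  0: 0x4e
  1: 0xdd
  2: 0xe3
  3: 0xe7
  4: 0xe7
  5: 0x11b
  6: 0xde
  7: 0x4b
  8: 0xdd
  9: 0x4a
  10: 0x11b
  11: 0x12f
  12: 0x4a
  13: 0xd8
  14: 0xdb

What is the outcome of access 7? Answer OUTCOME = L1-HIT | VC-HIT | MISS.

#0 0x4e→b9/s1 MISS; vc=[]
#1 0xdd→b27/s3 MISS; vc=[]
#2 0xe3→b28/s4 MISS; vc=[]
#3 0xe7→b28/s4 L1-HIT; vc=[]
#4 0xe7→b28/s4 L1-HIT; vc=[]
#5 0x11b→b35/s3 MISS; vc=[27]
#6 0xde→b27/s3 VC-HIT; vc=[35]
#7 0x4b→b9/s1 L1-HIT; vc=[35]
#8 0xdd→b27/s3 L1-HIT; vc=[35]
#9 0x4a→b9/s1 L1-HIT; vc=[35]
#10 0x11b→b35/s3 VC-HIT; vc=[27]
#11 0x12f→b37/s5 MISS; vc=[27]
#12 0x4a→b9/s1 L1-HIT; vc=[27]
#13 0xd8→b27/s3 VC-HIT; vc=[35]
#14 0xdb→b27/s3 L1-HIT; vc=[35]

OUTCOME = L1-HIT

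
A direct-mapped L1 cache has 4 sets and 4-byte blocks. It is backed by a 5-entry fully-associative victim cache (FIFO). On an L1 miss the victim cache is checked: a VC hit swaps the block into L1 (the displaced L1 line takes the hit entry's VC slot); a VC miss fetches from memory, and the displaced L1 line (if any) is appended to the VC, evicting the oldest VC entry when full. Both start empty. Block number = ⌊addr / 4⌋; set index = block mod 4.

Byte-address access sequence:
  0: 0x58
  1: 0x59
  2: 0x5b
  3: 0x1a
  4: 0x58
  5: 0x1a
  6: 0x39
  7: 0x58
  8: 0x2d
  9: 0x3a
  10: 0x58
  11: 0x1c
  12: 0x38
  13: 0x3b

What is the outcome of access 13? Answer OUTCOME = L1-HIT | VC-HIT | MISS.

0: 0x58 (blk 22, set 2) → MISS  vc=[]
1: 0x59 (blk 22, set 2) → L1-HIT  vc=[]
2: 0x5b (blk 22, set 2) → L1-HIT  vc=[]
3: 0x1a (blk 6, set 2) → MISS  vc=[22]
4: 0x58 (blk 22, set 2) → VC-HIT  vc=[6]
5: 0x1a (blk 6, set 2) → VC-HIT  vc=[22]
6: 0x39 (blk 14, set 2) → MISS  vc=[22, 6]
7: 0x58 (blk 22, set 2) → VC-HIT  vc=[14, 6]
8: 0x2d (blk 11, set 3) → MISS  vc=[14, 6]
9: 0x3a (blk 14, set 2) → VC-HIT  vc=[22, 6]
10: 0x58 (blk 22, set 2) → VC-HIT  vc=[14, 6]
11: 0x1c (blk 7, set 3) → MISS  vc=[14, 6, 11]
12: 0x38 (blk 14, set 2) → VC-HIT  vc=[22, 6, 11]
13: 0x3b (blk 14, set 2) → L1-HIT  vc=[22, 6, 11]

OUTCOME = L1-HIT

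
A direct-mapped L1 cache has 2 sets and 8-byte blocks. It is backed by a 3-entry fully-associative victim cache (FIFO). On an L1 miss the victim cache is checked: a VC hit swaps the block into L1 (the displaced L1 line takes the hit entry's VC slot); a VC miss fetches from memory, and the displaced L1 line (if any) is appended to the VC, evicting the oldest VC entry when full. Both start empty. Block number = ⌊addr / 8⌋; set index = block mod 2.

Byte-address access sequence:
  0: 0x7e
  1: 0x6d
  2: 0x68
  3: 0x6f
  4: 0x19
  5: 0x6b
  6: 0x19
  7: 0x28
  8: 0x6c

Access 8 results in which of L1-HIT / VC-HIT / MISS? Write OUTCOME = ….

0: 0x7e (blk 15, set 1) → MISS  vc=[]
1: 0x6d (blk 13, set 1) → MISS  vc=[15]
2: 0x68 (blk 13, set 1) → L1-HIT  vc=[15]
3: 0x6f (blk 13, set 1) → L1-HIT  vc=[15]
4: 0x19 (blk 3, set 1) → MISS  vc=[15, 13]
5: 0x6b (blk 13, set 1) → VC-HIT  vc=[15, 3]
6: 0x19 (blk 3, set 1) → VC-HIT  vc=[15, 13]
7: 0x28 (blk 5, set 1) → MISS  vc=[15, 13, 3]
8: 0x6c (blk 13, set 1) → VC-HIT  vc=[15, 5, 3]

OUTCOME = VC-HIT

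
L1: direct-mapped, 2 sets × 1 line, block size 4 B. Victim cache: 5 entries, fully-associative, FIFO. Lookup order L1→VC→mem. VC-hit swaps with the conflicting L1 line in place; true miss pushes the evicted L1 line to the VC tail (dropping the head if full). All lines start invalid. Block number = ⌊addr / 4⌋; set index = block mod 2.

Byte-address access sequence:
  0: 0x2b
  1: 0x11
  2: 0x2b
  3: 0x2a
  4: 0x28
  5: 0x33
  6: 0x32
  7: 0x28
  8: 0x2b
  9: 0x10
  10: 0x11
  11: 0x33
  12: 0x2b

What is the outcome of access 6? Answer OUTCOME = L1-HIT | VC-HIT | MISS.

#0 0x2b→b10/s0 MISS; vc=[]
#1 0x11→b4/s0 MISS; vc=[10]
#2 0x2b→b10/s0 VC-HIT; vc=[4]
#3 0x2a→b10/s0 L1-HIT; vc=[4]
#4 0x28→b10/s0 L1-HIT; vc=[4]
#5 0x33→b12/s0 MISS; vc=[4,10]
#6 0x32→b12/s0 L1-HIT; vc=[4,10]
#7 0x28→b10/s0 VC-HIT; vc=[4,12]
#8 0x2b→b10/s0 L1-HIT; vc=[4,12]
#9 0x10→b4/s0 VC-HIT; vc=[10,12]
#10 0x11→b4/s0 L1-HIT; vc=[10,12]
#11 0x33→b12/s0 VC-HIT; vc=[10,4]
#12 0x2b→b10/s0 VC-HIT; vc=[12,4]

OUTCOME = L1-HIT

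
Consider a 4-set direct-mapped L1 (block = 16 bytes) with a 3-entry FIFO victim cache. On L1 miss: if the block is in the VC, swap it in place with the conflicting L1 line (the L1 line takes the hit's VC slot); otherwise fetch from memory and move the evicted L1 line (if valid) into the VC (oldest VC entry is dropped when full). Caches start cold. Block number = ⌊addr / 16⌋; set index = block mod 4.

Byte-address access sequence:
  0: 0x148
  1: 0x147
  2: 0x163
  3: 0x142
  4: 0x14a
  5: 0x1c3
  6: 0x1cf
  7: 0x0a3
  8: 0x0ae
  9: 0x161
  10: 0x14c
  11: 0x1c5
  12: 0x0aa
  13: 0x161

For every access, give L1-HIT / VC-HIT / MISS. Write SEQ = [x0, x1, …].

SEQ = [MISS, L1-HIT, MISS, L1-HIT, L1-HIT, MISS, L1-HIT, MISS, L1-HIT, VC-HIT, VC-HIT, VC-HIT, VC-HIT, VC-HIT]

0: 0x148 (blk 20, set 0) → MISS  vc=[]
1: 0x147 (blk 20, set 0) → L1-HIT  vc=[]
2: 0x163 (blk 22, set 2) → MISS  vc=[]
3: 0x142 (blk 20, set 0) → L1-HIT  vc=[]
4: 0x14a (blk 20, set 0) → L1-HIT  vc=[]
5: 0x1c3 (blk 28, set 0) → MISS  vc=[20]
6: 0x1cf (blk 28, set 0) → L1-HIT  vc=[20]
7: 0xa3 (blk 10, set 2) → MISS  vc=[20, 22]
8: 0xae (blk 10, set 2) → L1-HIT  vc=[20, 22]
9: 0x161 (blk 22, set 2) → VC-HIT  vc=[20, 10]
10: 0x14c (blk 20, set 0) → VC-HIT  vc=[28, 10]
11: 0x1c5 (blk 28, set 0) → VC-HIT  vc=[20, 10]
12: 0xaa (blk 10, set 2) → VC-HIT  vc=[20, 22]
13: 0x161 (blk 22, set 2) → VC-HIT  vc=[20, 10]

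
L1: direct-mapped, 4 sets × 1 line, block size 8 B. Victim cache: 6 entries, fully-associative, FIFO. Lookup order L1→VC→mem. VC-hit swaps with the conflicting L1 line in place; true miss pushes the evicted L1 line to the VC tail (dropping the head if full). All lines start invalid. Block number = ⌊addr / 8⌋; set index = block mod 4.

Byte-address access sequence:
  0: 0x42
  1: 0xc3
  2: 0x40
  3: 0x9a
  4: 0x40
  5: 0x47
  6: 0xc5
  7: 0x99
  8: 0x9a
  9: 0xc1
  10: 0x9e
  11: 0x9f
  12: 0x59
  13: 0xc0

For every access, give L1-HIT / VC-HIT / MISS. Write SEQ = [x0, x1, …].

0: 0x42 (blk 8, set 0) → MISS  vc=[]
1: 0xc3 (blk 24, set 0) → MISS  vc=[8]
2: 0x40 (blk 8, set 0) → VC-HIT  vc=[24]
3: 0x9a (blk 19, set 3) → MISS  vc=[24]
4: 0x40 (blk 8, set 0) → L1-HIT  vc=[24]
5: 0x47 (blk 8, set 0) → L1-HIT  vc=[24]
6: 0xc5 (blk 24, set 0) → VC-HIT  vc=[8]
7: 0x99 (blk 19, set 3) → L1-HIT  vc=[8]
8: 0x9a (blk 19, set 3) → L1-HIT  vc=[8]
9: 0xc1 (blk 24, set 0) → L1-HIT  vc=[8]
10: 0x9e (blk 19, set 3) → L1-HIT  vc=[8]
11: 0x9f (blk 19, set 3) → L1-HIT  vc=[8]
12: 0x59 (blk 11, set 3) → MISS  vc=[8, 19]
13: 0xc0 (blk 24, set 0) → L1-HIT  vc=[8, 19]

SEQ = [MISS, MISS, VC-HIT, MISS, L1-HIT, L1-HIT, VC-HIT, L1-HIT, L1-HIT, L1-HIT, L1-HIT, L1-HIT, MISS, L1-HIT]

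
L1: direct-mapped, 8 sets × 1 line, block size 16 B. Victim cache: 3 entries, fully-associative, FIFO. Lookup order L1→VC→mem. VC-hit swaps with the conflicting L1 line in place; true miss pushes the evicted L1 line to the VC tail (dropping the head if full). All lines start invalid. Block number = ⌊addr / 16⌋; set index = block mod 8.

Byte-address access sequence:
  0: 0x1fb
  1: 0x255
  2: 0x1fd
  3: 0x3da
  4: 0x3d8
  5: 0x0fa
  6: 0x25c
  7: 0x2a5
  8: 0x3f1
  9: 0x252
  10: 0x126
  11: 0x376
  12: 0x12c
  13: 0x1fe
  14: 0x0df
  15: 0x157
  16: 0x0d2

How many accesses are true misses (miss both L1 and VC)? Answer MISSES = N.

MISSES = 11

0: 0x1fb (blk 31, set 7) → MISS  vc=[]
1: 0x255 (blk 37, set 5) → MISS  vc=[]
2: 0x1fd (blk 31, set 7) → L1-HIT  vc=[]
3: 0x3da (blk 61, set 5) → MISS  vc=[37]
4: 0x3d8 (blk 61, set 5) → L1-HIT  vc=[37]
5: 0xfa (blk 15, set 7) → MISS  vc=[37, 31]
6: 0x25c (blk 37, set 5) → VC-HIT  vc=[61, 31]
7: 0x2a5 (blk 42, set 2) → MISS  vc=[61, 31]
8: 0x3f1 (blk 63, set 7) → MISS  vc=[61, 31, 15]
9: 0x252 (blk 37, set 5) → L1-HIT  vc=[61, 31, 15]
10: 0x126 (blk 18, set 2) → MISS  vc=[31, 15, 42]
11: 0x376 (blk 55, set 7) → MISS  vc=[15, 42, 63]
12: 0x12c (blk 18, set 2) → L1-HIT  vc=[15, 42, 63]
13: 0x1fe (blk 31, set 7) → MISS  vc=[42, 63, 55]
14: 0xdf (blk 13, set 5) → MISS  vc=[63, 55, 37]
15: 0x157 (blk 21, set 5) → MISS  vc=[55, 37, 13]
16: 0xd2 (blk 13, set 5) → VC-HIT  vc=[55, 37, 21]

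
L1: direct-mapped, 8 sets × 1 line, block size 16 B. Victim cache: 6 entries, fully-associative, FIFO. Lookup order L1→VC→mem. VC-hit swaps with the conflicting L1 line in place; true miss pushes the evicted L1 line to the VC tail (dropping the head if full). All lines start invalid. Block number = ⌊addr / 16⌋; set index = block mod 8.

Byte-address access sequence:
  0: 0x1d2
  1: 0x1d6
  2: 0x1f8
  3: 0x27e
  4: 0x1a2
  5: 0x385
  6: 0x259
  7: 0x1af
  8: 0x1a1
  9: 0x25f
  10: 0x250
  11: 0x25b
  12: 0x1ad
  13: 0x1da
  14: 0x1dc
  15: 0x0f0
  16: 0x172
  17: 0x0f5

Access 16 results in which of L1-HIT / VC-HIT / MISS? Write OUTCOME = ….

OUTCOME = MISS

#0 0x1d2→b29/s5 MISS; vc=[]
#1 0x1d6→b29/s5 L1-HIT; vc=[]
#2 0x1f8→b31/s7 MISS; vc=[]
#3 0x27e→b39/s7 MISS; vc=[31]
#4 0x1a2→b26/s2 MISS; vc=[31]
#5 0x385→b56/s0 MISS; vc=[31]
#6 0x259→b37/s5 MISS; vc=[31,29]
#7 0x1af→b26/s2 L1-HIT; vc=[31,29]
#8 0x1a1→b26/s2 L1-HIT; vc=[31,29]
#9 0x25f→b37/s5 L1-HIT; vc=[31,29]
#10 0x250→b37/s5 L1-HIT; vc=[31,29]
#11 0x25b→b37/s5 L1-HIT; vc=[31,29]
#12 0x1ad→b26/s2 L1-HIT; vc=[31,29]
#13 0x1da→b29/s5 VC-HIT; vc=[31,37]
#14 0x1dc→b29/s5 L1-HIT; vc=[31,37]
#15 0xf0→b15/s7 MISS; vc=[31,37,39]
#16 0x172→b23/s7 MISS; vc=[31,37,39,15]
#17 0xf5→b15/s7 VC-HIT; vc=[31,37,39,23]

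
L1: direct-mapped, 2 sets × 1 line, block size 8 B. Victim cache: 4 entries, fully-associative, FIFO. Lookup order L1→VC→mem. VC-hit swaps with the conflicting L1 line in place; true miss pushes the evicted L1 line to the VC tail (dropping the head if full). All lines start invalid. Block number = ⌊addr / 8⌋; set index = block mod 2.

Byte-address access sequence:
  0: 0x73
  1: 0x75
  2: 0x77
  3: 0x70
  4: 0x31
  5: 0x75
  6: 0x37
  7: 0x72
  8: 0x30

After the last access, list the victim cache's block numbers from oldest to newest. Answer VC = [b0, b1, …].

VC = [14]

#0 0x73→b14/s0 MISS; vc=[]
#1 0x75→b14/s0 L1-HIT; vc=[]
#2 0x77→b14/s0 L1-HIT; vc=[]
#3 0x70→b14/s0 L1-HIT; vc=[]
#4 0x31→b6/s0 MISS; vc=[14]
#5 0x75→b14/s0 VC-HIT; vc=[6]
#6 0x37→b6/s0 VC-HIT; vc=[14]
#7 0x72→b14/s0 VC-HIT; vc=[6]
#8 0x30→b6/s0 VC-HIT; vc=[14]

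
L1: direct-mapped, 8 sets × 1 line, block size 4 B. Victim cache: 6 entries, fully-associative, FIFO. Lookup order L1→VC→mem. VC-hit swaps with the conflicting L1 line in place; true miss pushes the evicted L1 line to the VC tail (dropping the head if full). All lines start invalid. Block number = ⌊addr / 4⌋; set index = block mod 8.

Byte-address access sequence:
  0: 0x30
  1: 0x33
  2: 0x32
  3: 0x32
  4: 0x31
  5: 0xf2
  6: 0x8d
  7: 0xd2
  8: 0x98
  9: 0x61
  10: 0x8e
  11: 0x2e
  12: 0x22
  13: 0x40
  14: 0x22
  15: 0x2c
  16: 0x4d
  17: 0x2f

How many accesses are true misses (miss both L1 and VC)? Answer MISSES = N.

  [0] addr=0x30 blk=12 s=4: MISS | VC []
  [1] addr=0x33 blk=12 s=4: L1-HIT | VC []
  [2] addr=0x32 blk=12 s=4: L1-HIT | VC []
  [3] addr=0x32 blk=12 s=4: L1-HIT | VC []
  [4] addr=0x31 blk=12 s=4: L1-HIT | VC []
  [5] addr=0xf2 blk=60 s=4: MISS | VC [12]
  [6] addr=0x8d blk=35 s=3: MISS | VC [12]
  [7] addr=0xd2 blk=52 s=4: MISS | VC [12, 60]
  [8] addr=0x98 blk=38 s=6: MISS | VC [12, 60]
  [9] addr=0x61 blk=24 s=0: MISS | VC [12, 60]
  [10] addr=0x8e blk=35 s=3: L1-HIT | VC [12, 60]
  [11] addr=0x2e blk=11 s=3: MISS | VC [12, 60, 35]
  [12] addr=0x22 blk=8 s=0: MISS | VC [12, 60, 35, 24]
  [13] addr=0x40 blk=16 s=0: MISS | VC [12, 60, 35, 24, 8]
  [14] addr=0x22 blk=8 s=0: VC-HIT | VC [12, 60, 35, 24, 16]
  [15] addr=0x2c blk=11 s=3: L1-HIT | VC [12, 60, 35, 24, 16]
  [16] addr=0x4d blk=19 s=3: MISS | VC [12, 60, 35, 24, 16, 11]
  [17] addr=0x2f blk=11 s=3: VC-HIT | VC [12, 60, 35, 24, 16, 19]

MISSES = 10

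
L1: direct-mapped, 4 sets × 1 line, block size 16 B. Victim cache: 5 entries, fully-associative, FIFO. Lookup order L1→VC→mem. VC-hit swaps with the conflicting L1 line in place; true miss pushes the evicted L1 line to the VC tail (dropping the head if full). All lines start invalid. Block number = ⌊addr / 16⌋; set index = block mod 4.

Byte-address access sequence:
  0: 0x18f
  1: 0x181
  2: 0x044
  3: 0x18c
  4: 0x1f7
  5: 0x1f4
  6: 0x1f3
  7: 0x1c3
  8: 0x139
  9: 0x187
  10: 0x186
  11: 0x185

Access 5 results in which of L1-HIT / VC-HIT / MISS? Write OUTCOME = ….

OUTCOME = L1-HIT

#0 0x18f→b24/s0 MISS; vc=[]
#1 0x181→b24/s0 L1-HIT; vc=[]
#2 0x44→b4/s0 MISS; vc=[24]
#3 0x18c→b24/s0 VC-HIT; vc=[4]
#4 0x1f7→b31/s3 MISS; vc=[4]
#5 0x1f4→b31/s3 L1-HIT; vc=[4]
#6 0x1f3→b31/s3 L1-HIT; vc=[4]
#7 0x1c3→b28/s0 MISS; vc=[4,24]
#8 0x139→b19/s3 MISS; vc=[4,24,31]
#9 0x187→b24/s0 VC-HIT; vc=[4,28,31]
#10 0x186→b24/s0 L1-HIT; vc=[4,28,31]
#11 0x185→b24/s0 L1-HIT; vc=[4,28,31]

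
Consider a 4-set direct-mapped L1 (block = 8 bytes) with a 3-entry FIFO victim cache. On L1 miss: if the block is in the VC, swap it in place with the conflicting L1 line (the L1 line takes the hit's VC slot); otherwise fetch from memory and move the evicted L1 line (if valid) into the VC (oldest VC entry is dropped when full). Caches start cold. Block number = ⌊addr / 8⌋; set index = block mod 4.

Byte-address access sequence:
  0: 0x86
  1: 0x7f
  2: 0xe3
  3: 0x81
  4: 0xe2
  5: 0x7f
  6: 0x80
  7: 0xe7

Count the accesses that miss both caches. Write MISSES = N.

MISSES = 3

  [0] addr=0x86 blk=16 s=0: MISS | VC []
  [1] addr=0x7f blk=15 s=3: MISS | VC []
  [2] addr=0xe3 blk=28 s=0: MISS | VC [16]
  [3] addr=0x81 blk=16 s=0: VC-HIT | VC [28]
  [4] addr=0xe2 blk=28 s=0: VC-HIT | VC [16]
  [5] addr=0x7f blk=15 s=3: L1-HIT | VC [16]
  [6] addr=0x80 blk=16 s=0: VC-HIT | VC [28]
  [7] addr=0xe7 blk=28 s=0: VC-HIT | VC [16]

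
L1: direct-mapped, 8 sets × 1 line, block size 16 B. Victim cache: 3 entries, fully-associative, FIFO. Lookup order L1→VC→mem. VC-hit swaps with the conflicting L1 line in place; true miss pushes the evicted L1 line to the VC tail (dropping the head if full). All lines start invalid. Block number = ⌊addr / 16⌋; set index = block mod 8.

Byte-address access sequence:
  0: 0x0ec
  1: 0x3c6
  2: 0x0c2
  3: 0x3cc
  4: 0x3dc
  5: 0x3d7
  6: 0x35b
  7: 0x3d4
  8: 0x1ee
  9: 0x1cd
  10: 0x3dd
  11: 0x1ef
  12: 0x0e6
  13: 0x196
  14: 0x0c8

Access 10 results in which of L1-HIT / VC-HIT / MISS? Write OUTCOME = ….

OUTCOME = L1-HIT

  [0] addr=0xec blk=14 s=6: MISS | VC []
  [1] addr=0x3c6 blk=60 s=4: MISS | VC []
  [2] addr=0xc2 blk=12 s=4: MISS | VC [60]
  [3] addr=0x3cc blk=60 s=4: VC-HIT | VC [12]
  [4] addr=0x3dc blk=61 s=5: MISS | VC [12]
  [5] addr=0x3d7 blk=61 s=5: L1-HIT | VC [12]
  [6] addr=0x35b blk=53 s=5: MISS | VC [12, 61]
  [7] addr=0x3d4 blk=61 s=5: VC-HIT | VC [12, 53]
  [8] addr=0x1ee blk=30 s=6: MISS | VC [12, 53, 14]
  [9] addr=0x1cd blk=28 s=4: MISS | VC [53, 14, 60]
  [10] addr=0x3dd blk=61 s=5: L1-HIT | VC [53, 14, 60]
  [11] addr=0x1ef blk=30 s=6: L1-HIT | VC [53, 14, 60]
  [12] addr=0xe6 blk=14 s=6: VC-HIT | VC [53, 30, 60]
  [13] addr=0x196 blk=25 s=1: MISS | VC [53, 30, 60]
  [14] addr=0xc8 blk=12 s=4: MISS | VC [30, 60, 28]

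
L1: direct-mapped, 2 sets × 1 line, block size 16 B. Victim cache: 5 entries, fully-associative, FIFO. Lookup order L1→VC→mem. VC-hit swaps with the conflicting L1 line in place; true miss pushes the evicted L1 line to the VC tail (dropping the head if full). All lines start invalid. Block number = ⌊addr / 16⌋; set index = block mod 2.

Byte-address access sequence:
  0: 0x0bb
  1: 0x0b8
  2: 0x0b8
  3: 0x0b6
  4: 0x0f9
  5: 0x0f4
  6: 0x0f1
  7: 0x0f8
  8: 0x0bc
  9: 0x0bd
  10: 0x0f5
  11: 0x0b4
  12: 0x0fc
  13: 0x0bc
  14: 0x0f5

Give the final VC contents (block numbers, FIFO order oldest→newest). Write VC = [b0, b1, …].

VC = [11]

  [0] addr=0xbb blk=11 s=1: MISS | VC []
  [1] addr=0xb8 blk=11 s=1: L1-HIT | VC []
  [2] addr=0xb8 blk=11 s=1: L1-HIT | VC []
  [3] addr=0xb6 blk=11 s=1: L1-HIT | VC []
  [4] addr=0xf9 blk=15 s=1: MISS | VC [11]
  [5] addr=0xf4 blk=15 s=1: L1-HIT | VC [11]
  [6] addr=0xf1 blk=15 s=1: L1-HIT | VC [11]
  [7] addr=0xf8 blk=15 s=1: L1-HIT | VC [11]
  [8] addr=0xbc blk=11 s=1: VC-HIT | VC [15]
  [9] addr=0xbd blk=11 s=1: L1-HIT | VC [15]
  [10] addr=0xf5 blk=15 s=1: VC-HIT | VC [11]
  [11] addr=0xb4 blk=11 s=1: VC-HIT | VC [15]
  [12] addr=0xfc blk=15 s=1: VC-HIT | VC [11]
  [13] addr=0xbc blk=11 s=1: VC-HIT | VC [15]
  [14] addr=0xf5 blk=15 s=1: VC-HIT | VC [11]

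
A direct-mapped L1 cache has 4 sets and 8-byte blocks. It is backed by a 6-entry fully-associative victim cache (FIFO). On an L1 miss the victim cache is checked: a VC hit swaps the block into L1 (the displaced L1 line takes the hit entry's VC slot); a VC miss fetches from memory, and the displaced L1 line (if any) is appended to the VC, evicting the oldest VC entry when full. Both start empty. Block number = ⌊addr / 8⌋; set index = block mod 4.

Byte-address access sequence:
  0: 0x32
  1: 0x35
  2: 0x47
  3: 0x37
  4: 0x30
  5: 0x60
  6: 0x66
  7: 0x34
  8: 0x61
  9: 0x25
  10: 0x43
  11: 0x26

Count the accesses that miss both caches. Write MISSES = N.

  [0] addr=0x32 blk=6 s=2: MISS | VC []
  [1] addr=0x35 blk=6 s=2: L1-HIT | VC []
  [2] addr=0x47 blk=8 s=0: MISS | VC []
  [3] addr=0x37 blk=6 s=2: L1-HIT | VC []
  [4] addr=0x30 blk=6 s=2: L1-HIT | VC []
  [5] addr=0x60 blk=12 s=0: MISS | VC [8]
  [6] addr=0x66 blk=12 s=0: L1-HIT | VC [8]
  [7] addr=0x34 blk=6 s=2: L1-HIT | VC [8]
  [8] addr=0x61 blk=12 s=0: L1-HIT | VC [8]
  [9] addr=0x25 blk=4 s=0: MISS | VC [8, 12]
  [10] addr=0x43 blk=8 s=0: VC-HIT | VC [4, 12]
  [11] addr=0x26 blk=4 s=0: VC-HIT | VC [8, 12]

MISSES = 4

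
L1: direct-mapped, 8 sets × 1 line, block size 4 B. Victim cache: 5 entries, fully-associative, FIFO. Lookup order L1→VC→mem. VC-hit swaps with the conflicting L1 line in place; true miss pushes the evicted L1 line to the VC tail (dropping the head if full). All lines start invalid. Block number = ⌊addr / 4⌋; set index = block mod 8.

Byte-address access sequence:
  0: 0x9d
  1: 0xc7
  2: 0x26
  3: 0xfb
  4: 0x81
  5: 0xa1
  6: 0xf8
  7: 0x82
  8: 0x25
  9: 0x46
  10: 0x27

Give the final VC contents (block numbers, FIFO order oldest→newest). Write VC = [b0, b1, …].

VC = [49, 40, 17]

0: 0x9d (blk 39, set 7) → MISS  vc=[]
1: 0xc7 (blk 49, set 1) → MISS  vc=[]
2: 0x26 (blk 9, set 1) → MISS  vc=[49]
3: 0xfb (blk 62, set 6) → MISS  vc=[49]
4: 0x81 (blk 32, set 0) → MISS  vc=[49]
5: 0xa1 (blk 40, set 0) → MISS  vc=[49, 32]
6: 0xf8 (blk 62, set 6) → L1-HIT  vc=[49, 32]
7: 0x82 (blk 32, set 0) → VC-HIT  vc=[49, 40]
8: 0x25 (blk 9, set 1) → L1-HIT  vc=[49, 40]
9: 0x46 (blk 17, set 1) → MISS  vc=[49, 40, 9]
10: 0x27 (blk 9, set 1) → VC-HIT  vc=[49, 40, 17]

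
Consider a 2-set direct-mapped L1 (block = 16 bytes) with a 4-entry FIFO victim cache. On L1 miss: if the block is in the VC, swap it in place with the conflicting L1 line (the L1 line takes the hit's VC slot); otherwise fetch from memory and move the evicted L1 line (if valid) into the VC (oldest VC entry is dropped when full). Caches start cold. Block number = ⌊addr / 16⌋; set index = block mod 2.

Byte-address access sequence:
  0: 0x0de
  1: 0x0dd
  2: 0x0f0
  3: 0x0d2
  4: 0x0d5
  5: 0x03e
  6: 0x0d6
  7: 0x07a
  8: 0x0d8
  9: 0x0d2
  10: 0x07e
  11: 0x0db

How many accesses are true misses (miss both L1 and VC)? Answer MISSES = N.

0: 0xde (blk 13, set 1) → MISS  vc=[]
1: 0xdd (blk 13, set 1) → L1-HIT  vc=[]
2: 0xf0 (blk 15, set 1) → MISS  vc=[13]
3: 0xd2 (blk 13, set 1) → VC-HIT  vc=[15]
4: 0xd5 (blk 13, set 1) → L1-HIT  vc=[15]
5: 0x3e (blk 3, set 1) → MISS  vc=[15, 13]
6: 0xd6 (blk 13, set 1) → VC-HIT  vc=[15, 3]
7: 0x7a (blk 7, set 1) → MISS  vc=[15, 3, 13]
8: 0xd8 (blk 13, set 1) → VC-HIT  vc=[15, 3, 7]
9: 0xd2 (blk 13, set 1) → L1-HIT  vc=[15, 3, 7]
10: 0x7e (blk 7, set 1) → VC-HIT  vc=[15, 3, 13]
11: 0xdb (blk 13, set 1) → VC-HIT  vc=[15, 3, 7]

MISSES = 4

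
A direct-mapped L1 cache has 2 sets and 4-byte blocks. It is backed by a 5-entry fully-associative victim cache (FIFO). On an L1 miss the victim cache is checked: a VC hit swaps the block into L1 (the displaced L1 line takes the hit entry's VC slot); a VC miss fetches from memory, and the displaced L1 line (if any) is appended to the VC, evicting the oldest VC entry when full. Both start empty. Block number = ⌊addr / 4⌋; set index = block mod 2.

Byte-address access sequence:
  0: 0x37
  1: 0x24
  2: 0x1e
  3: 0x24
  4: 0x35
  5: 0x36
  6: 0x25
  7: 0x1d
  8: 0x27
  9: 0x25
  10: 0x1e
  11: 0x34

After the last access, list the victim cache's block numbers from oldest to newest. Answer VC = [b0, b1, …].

VC = [7, 9]

0: 0x37 (blk 13, set 1) → MISS  vc=[]
1: 0x24 (blk 9, set 1) → MISS  vc=[13]
2: 0x1e (blk 7, set 1) → MISS  vc=[13, 9]
3: 0x24 (blk 9, set 1) → VC-HIT  vc=[13, 7]
4: 0x35 (blk 13, set 1) → VC-HIT  vc=[9, 7]
5: 0x36 (blk 13, set 1) → L1-HIT  vc=[9, 7]
6: 0x25 (blk 9, set 1) → VC-HIT  vc=[13, 7]
7: 0x1d (blk 7, set 1) → VC-HIT  vc=[13, 9]
8: 0x27 (blk 9, set 1) → VC-HIT  vc=[13, 7]
9: 0x25 (blk 9, set 1) → L1-HIT  vc=[13, 7]
10: 0x1e (blk 7, set 1) → VC-HIT  vc=[13, 9]
11: 0x34 (blk 13, set 1) → VC-HIT  vc=[7, 9]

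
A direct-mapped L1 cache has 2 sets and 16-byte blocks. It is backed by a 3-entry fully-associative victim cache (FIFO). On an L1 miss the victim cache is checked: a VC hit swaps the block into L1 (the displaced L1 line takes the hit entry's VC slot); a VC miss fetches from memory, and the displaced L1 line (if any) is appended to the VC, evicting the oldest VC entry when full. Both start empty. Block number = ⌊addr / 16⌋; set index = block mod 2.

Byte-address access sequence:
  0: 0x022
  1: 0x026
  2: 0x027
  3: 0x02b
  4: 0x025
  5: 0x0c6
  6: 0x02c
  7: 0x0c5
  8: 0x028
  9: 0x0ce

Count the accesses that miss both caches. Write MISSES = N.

#0 0x22→b2/s0 MISS; vc=[]
#1 0x26→b2/s0 L1-HIT; vc=[]
#2 0x27→b2/s0 L1-HIT; vc=[]
#3 0x2b→b2/s0 L1-HIT; vc=[]
#4 0x25→b2/s0 L1-HIT; vc=[]
#5 0xc6→b12/s0 MISS; vc=[2]
#6 0x2c→b2/s0 VC-HIT; vc=[12]
#7 0xc5→b12/s0 VC-HIT; vc=[2]
#8 0x28→b2/s0 VC-HIT; vc=[12]
#9 0xce→b12/s0 VC-HIT; vc=[2]

MISSES = 2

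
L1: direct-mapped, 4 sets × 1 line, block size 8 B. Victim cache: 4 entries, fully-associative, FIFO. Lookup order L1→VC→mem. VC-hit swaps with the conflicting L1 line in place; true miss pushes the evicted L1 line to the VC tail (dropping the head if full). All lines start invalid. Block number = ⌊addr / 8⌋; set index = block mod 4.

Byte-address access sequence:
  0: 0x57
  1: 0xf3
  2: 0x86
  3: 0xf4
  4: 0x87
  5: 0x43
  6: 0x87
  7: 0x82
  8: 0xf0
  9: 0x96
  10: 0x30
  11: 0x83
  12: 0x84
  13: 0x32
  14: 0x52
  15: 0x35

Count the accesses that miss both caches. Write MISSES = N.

0: 0x57 (blk 10, set 2) → MISS  vc=[]
1: 0xf3 (blk 30, set 2) → MISS  vc=[10]
2: 0x86 (blk 16, set 0) → MISS  vc=[10]
3: 0xf4 (blk 30, set 2) → L1-HIT  vc=[10]
4: 0x87 (blk 16, set 0) → L1-HIT  vc=[10]
5: 0x43 (blk 8, set 0) → MISS  vc=[10, 16]
6: 0x87 (blk 16, set 0) → VC-HIT  vc=[10, 8]
7: 0x82 (blk 16, set 0) → L1-HIT  vc=[10, 8]
8: 0xf0 (blk 30, set 2) → L1-HIT  vc=[10, 8]
9: 0x96 (blk 18, set 2) → MISS  vc=[10, 8, 30]
10: 0x30 (blk 6, set 2) → MISS  vc=[10, 8, 30, 18]
11: 0x83 (blk 16, set 0) → L1-HIT  vc=[10, 8, 30, 18]
12: 0x84 (blk 16, set 0) → L1-HIT  vc=[10, 8, 30, 18]
13: 0x32 (blk 6, set 2) → L1-HIT  vc=[10, 8, 30, 18]
14: 0x52 (blk 10, set 2) → VC-HIT  vc=[6, 8, 30, 18]
15: 0x35 (blk 6, set 2) → VC-HIT  vc=[10, 8, 30, 18]

MISSES = 6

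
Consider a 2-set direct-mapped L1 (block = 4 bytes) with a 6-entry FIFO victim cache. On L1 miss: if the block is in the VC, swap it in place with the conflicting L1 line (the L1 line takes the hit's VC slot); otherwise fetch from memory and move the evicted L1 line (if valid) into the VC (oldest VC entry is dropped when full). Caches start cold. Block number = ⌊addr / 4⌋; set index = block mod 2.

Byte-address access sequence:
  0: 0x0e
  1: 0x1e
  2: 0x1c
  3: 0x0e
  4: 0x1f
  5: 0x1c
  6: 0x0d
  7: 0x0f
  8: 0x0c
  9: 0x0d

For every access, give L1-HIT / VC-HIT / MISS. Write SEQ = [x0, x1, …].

SEQ = [MISS, MISS, L1-HIT, VC-HIT, VC-HIT, L1-HIT, VC-HIT, L1-HIT, L1-HIT, L1-HIT]

0: 0xe (blk 3, set 1) → MISS  vc=[]
1: 0x1e (blk 7, set 1) → MISS  vc=[3]
2: 0x1c (blk 7, set 1) → L1-HIT  vc=[3]
3: 0xe (blk 3, set 1) → VC-HIT  vc=[7]
4: 0x1f (blk 7, set 1) → VC-HIT  vc=[3]
5: 0x1c (blk 7, set 1) → L1-HIT  vc=[3]
6: 0xd (blk 3, set 1) → VC-HIT  vc=[7]
7: 0xf (blk 3, set 1) → L1-HIT  vc=[7]
8: 0xc (blk 3, set 1) → L1-HIT  vc=[7]
9: 0xd (blk 3, set 1) → L1-HIT  vc=[7]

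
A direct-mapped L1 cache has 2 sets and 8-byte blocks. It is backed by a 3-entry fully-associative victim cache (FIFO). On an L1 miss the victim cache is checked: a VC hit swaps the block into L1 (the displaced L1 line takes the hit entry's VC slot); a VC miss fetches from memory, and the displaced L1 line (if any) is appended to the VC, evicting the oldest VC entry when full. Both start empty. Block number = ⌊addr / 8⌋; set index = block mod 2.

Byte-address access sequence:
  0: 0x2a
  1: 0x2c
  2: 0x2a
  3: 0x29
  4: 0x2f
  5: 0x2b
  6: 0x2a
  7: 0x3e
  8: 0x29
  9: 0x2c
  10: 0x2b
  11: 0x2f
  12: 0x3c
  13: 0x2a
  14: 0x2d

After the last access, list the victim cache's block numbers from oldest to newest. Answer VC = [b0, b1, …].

#0 0x2a→b5/s1 MISS; vc=[]
#1 0x2c→b5/s1 L1-HIT; vc=[]
#2 0x2a→b5/s1 L1-HIT; vc=[]
#3 0x29→b5/s1 L1-HIT; vc=[]
#4 0x2f→b5/s1 L1-HIT; vc=[]
#5 0x2b→b5/s1 L1-HIT; vc=[]
#6 0x2a→b5/s1 L1-HIT; vc=[]
#7 0x3e→b7/s1 MISS; vc=[5]
#8 0x29→b5/s1 VC-HIT; vc=[7]
#9 0x2c→b5/s1 L1-HIT; vc=[7]
#10 0x2b→b5/s1 L1-HIT; vc=[7]
#11 0x2f→b5/s1 L1-HIT; vc=[7]
#12 0x3c→b7/s1 VC-HIT; vc=[5]
#13 0x2a→b5/s1 VC-HIT; vc=[7]
#14 0x2d→b5/s1 L1-HIT; vc=[7]

VC = [7]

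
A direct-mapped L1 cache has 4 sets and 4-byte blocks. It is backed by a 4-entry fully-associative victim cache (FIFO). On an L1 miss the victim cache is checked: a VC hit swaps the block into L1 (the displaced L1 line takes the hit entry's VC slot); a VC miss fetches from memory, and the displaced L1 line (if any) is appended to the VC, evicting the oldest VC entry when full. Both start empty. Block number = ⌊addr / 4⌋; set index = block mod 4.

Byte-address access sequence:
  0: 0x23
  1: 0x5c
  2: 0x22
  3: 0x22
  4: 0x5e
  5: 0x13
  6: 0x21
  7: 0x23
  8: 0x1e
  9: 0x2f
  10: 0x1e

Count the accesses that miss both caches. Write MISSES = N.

MISSES = 5

0: 0x23 (blk 8, set 0) → MISS  vc=[]
1: 0x5c (blk 23, set 3) → MISS  vc=[]
2: 0x22 (blk 8, set 0) → L1-HIT  vc=[]
3: 0x22 (blk 8, set 0) → L1-HIT  vc=[]
4: 0x5e (blk 23, set 3) → L1-HIT  vc=[]
5: 0x13 (blk 4, set 0) → MISS  vc=[8]
6: 0x21 (blk 8, set 0) → VC-HIT  vc=[4]
7: 0x23 (blk 8, set 0) → L1-HIT  vc=[4]
8: 0x1e (blk 7, set 3) → MISS  vc=[4, 23]
9: 0x2f (blk 11, set 3) → MISS  vc=[4, 23, 7]
10: 0x1e (blk 7, set 3) → VC-HIT  vc=[4, 23, 11]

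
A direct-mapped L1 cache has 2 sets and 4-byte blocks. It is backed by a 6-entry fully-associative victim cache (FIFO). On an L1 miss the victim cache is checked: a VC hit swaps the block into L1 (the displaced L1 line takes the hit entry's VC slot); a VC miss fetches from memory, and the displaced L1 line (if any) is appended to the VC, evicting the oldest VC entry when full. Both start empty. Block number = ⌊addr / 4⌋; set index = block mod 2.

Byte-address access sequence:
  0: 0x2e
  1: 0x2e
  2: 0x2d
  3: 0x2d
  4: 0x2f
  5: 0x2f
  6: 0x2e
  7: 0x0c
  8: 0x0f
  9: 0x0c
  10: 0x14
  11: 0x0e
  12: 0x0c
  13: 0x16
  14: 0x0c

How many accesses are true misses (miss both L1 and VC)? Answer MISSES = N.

  [0] addr=0x2e blk=11 s=1: MISS | VC []
  [1] addr=0x2e blk=11 s=1: L1-HIT | VC []
  [2] addr=0x2d blk=11 s=1: L1-HIT | VC []
  [3] addr=0x2d blk=11 s=1: L1-HIT | VC []
  [4] addr=0x2f blk=11 s=1: L1-HIT | VC []
  [5] addr=0x2f blk=11 s=1: L1-HIT | VC []
  [6] addr=0x2e blk=11 s=1: L1-HIT | VC []
  [7] addr=0xc blk=3 s=1: MISS | VC [11]
  [8] addr=0xf blk=3 s=1: L1-HIT | VC [11]
  [9] addr=0xc blk=3 s=1: L1-HIT | VC [11]
  [10] addr=0x14 blk=5 s=1: MISS | VC [11, 3]
  [11] addr=0xe blk=3 s=1: VC-HIT | VC [11, 5]
  [12] addr=0xc blk=3 s=1: L1-HIT | VC [11, 5]
  [13] addr=0x16 blk=5 s=1: VC-HIT | VC [11, 3]
  [14] addr=0xc blk=3 s=1: VC-HIT | VC [11, 5]

MISSES = 3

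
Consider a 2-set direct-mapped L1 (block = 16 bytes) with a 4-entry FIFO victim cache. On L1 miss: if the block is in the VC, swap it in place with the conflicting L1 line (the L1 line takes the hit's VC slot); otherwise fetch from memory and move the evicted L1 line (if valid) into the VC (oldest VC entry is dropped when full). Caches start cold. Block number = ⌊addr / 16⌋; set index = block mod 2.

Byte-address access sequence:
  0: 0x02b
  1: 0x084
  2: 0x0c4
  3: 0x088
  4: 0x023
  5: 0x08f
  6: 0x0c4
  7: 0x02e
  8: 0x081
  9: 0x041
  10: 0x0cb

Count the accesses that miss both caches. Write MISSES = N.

MISSES = 4

  [0] addr=0x2b blk=2 s=0: MISS | VC []
  [1] addr=0x84 blk=8 s=0: MISS | VC [2]
  [2] addr=0xc4 blk=12 s=0: MISS | VC [2, 8]
  [3] addr=0x88 blk=8 s=0: VC-HIT | VC [2, 12]
  [4] addr=0x23 blk=2 s=0: VC-HIT | VC [8, 12]
  [5] addr=0x8f blk=8 s=0: VC-HIT | VC [2, 12]
  [6] addr=0xc4 blk=12 s=0: VC-HIT | VC [2, 8]
  [7] addr=0x2e blk=2 s=0: VC-HIT | VC [12, 8]
  [8] addr=0x81 blk=8 s=0: VC-HIT | VC [12, 2]
  [9] addr=0x41 blk=4 s=0: MISS | VC [12, 2, 8]
  [10] addr=0xcb blk=12 s=0: VC-HIT | VC [4, 2, 8]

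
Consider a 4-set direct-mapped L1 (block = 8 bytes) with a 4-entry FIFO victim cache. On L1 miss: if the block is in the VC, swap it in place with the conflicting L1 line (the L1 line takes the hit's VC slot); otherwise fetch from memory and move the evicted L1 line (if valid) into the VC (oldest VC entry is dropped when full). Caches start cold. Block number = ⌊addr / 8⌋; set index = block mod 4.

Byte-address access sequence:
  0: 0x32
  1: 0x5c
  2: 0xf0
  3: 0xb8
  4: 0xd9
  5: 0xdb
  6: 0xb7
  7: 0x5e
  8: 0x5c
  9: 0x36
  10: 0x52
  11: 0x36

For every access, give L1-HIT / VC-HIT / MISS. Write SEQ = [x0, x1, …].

0: 0x32 (blk 6, set 2) → MISS  vc=[]
1: 0x5c (blk 11, set 3) → MISS  vc=[]
2: 0xf0 (blk 30, set 2) → MISS  vc=[6]
3: 0xb8 (blk 23, set 3) → MISS  vc=[6, 11]
4: 0xd9 (blk 27, set 3) → MISS  vc=[6, 11, 23]
5: 0xdb (blk 27, set 3) → L1-HIT  vc=[6, 11, 23]
6: 0xb7 (blk 22, set 2) → MISS  vc=[6, 11, 23, 30]
7: 0x5e (blk 11, set 3) → VC-HIT  vc=[6, 27, 23, 30]
8: 0x5c (blk 11, set 3) → L1-HIT  vc=[6, 27, 23, 30]
9: 0x36 (blk 6, set 2) → VC-HIT  vc=[22, 27, 23, 30]
10: 0x52 (blk 10, set 2) → MISS  vc=[27, 23, 30, 6]
11: 0x36 (blk 6, set 2) → VC-HIT  vc=[27, 23, 30, 10]

SEQ = [MISS, MISS, MISS, MISS, MISS, L1-HIT, MISS, VC-HIT, L1-HIT, VC-HIT, MISS, VC-HIT]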